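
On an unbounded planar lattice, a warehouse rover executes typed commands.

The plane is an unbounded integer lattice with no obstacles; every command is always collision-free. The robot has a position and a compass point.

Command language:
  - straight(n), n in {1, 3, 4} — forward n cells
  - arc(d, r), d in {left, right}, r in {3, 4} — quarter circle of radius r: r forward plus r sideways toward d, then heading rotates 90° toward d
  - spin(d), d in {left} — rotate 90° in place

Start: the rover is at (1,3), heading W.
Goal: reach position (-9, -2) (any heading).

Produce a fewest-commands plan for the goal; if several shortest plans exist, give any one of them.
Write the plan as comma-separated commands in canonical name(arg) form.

begin: at (1,3), heading W
[1] after arc(left, 3): at (-2,0), heading S
[2] after straight(1): at (-2,-1), heading S
[3] after arc(right, 4): at (-6,-5), heading W
[4] after arc(right, 3): at (-9,-2), heading N
nothing shorter than 4 reaches the goal.

arc(left, 3), straight(1), arc(right, 4), arc(right, 3)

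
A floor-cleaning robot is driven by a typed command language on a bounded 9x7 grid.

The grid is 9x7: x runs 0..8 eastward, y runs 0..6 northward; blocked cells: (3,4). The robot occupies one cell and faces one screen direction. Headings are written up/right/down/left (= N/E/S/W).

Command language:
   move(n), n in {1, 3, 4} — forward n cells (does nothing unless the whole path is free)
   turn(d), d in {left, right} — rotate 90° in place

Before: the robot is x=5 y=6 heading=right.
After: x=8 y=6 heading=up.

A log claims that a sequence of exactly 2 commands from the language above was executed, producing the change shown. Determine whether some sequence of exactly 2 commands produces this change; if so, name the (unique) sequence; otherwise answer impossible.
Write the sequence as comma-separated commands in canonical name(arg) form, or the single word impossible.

key: order matters: swapping move(3) and turn(left) lands elsewhere
t0: x=5 y=6 heading=right
[1] after move(3): x=8 y=6 heading=right
[2] after turn(left): x=8 y=6 heading=up
no rival 2-sequence matches.

move(3), turn(left)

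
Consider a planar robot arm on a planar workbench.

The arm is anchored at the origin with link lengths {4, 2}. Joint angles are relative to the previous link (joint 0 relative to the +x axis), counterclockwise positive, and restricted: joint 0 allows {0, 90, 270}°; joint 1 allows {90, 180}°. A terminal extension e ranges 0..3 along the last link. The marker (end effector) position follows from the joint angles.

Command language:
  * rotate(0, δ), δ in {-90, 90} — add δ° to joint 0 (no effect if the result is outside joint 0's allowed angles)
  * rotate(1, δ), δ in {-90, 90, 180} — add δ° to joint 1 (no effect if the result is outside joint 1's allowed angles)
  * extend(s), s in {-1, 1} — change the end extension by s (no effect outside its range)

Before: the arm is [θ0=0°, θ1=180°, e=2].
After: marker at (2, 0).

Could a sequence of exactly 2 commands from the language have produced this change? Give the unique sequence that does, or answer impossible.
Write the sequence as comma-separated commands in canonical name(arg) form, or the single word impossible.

extend(-1), extend(-1)

from: [θ0=0°, θ1=180°, e=2]
1. extend(-1) → [θ0=0°, θ1=180°, e=1]
2. extend(-1) → [θ0=0°, θ1=180°, e=0]
no other 2-command option fits: unique.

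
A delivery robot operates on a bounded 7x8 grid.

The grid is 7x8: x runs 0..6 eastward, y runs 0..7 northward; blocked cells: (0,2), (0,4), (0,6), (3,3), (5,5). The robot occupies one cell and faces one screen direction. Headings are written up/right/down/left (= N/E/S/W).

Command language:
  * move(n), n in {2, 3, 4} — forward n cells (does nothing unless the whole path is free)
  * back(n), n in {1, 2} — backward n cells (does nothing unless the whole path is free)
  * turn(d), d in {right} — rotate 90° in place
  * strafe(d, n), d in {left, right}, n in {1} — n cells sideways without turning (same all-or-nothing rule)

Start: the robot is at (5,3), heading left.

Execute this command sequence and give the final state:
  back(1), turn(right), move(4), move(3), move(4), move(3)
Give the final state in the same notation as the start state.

at (6,7), heading up

from: at (5,3), heading left
t=1 back(1) ⇒ at (6,3), heading left
t=2 turn(right) ⇒ at (6,3), heading up
t=3 move(4) ⇒ at (6,7), heading up
t=4 move(3) ⇒ at (6,7), heading up
t=5 move(4) ⇒ at (6,7), heading up
t=6 move(3) ⇒ at (6,7), heading up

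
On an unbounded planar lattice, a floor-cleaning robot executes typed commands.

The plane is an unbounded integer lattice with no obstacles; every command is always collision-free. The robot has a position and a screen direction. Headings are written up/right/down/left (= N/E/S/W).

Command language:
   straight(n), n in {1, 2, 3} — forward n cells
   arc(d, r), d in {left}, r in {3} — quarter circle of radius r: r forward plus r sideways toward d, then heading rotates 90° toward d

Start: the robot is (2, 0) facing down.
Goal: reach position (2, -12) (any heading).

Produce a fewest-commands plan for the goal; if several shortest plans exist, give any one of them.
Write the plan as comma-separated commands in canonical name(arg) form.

from: (2, 0) facing down
1. straight(3) → (2, -3) facing down
2. straight(3) → (2, -6) facing down
3. straight(3) → (2, -9) facing down
4. straight(3) → (2, -12) facing down
nothing shorter than 4 reaches the goal.

straight(3), straight(3), straight(3), straight(3)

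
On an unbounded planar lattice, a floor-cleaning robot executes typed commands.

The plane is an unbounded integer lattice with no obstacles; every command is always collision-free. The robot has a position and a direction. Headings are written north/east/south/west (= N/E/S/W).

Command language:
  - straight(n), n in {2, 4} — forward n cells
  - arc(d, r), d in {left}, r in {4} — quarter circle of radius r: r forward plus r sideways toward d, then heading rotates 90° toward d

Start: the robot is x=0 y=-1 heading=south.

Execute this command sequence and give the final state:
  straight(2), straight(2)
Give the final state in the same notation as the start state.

t0: x=0 y=-1 heading=south
t=1 straight(2) ⇒ x=0 y=-3 heading=south
t=2 straight(2) ⇒ x=0 y=-5 heading=south

x=0 y=-5 heading=south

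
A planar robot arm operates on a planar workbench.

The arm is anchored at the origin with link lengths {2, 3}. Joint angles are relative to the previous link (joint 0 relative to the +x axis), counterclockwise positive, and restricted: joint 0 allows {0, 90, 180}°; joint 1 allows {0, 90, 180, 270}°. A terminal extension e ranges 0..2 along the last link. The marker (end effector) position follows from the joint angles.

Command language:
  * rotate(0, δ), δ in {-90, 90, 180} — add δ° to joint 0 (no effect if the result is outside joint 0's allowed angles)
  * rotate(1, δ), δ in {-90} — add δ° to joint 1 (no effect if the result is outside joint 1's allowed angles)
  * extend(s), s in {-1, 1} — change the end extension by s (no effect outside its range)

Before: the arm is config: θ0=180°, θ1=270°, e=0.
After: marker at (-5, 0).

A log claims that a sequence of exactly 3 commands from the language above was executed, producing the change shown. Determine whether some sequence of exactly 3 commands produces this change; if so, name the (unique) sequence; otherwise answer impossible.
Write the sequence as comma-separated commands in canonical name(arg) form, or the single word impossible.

rotate(1, -90), rotate(1, -90), rotate(1, -90)

t0: config: θ0=180°, θ1=270°, e=0
1. rotate(1, -90) → config: θ0=180°, θ1=180°, e=0
2. rotate(1, -90) → config: θ0=180°, θ1=90°, e=0
3. rotate(1, -90) → config: θ0=180°, θ1=0°, e=0
no other 3-command option fits: unique.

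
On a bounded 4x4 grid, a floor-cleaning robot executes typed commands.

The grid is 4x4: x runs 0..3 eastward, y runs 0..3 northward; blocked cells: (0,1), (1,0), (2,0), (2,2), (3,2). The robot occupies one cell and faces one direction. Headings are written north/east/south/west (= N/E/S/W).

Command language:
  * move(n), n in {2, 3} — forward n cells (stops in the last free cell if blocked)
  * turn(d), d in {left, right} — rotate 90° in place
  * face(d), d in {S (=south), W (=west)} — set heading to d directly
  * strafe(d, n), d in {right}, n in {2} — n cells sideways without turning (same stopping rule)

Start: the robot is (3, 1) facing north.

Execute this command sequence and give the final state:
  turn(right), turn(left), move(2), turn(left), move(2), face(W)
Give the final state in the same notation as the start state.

(1, 1) facing west

initial: (3, 1) facing north
step 1 (turn(right)): (3, 1) facing east
step 2 (turn(left)): (3, 1) facing north
step 3 (move(2)): (3, 1) facing north
step 4 (turn(left)): (3, 1) facing west
step 5 (move(2)): (1, 1) facing west
step 6 (face(W)): (1, 1) facing west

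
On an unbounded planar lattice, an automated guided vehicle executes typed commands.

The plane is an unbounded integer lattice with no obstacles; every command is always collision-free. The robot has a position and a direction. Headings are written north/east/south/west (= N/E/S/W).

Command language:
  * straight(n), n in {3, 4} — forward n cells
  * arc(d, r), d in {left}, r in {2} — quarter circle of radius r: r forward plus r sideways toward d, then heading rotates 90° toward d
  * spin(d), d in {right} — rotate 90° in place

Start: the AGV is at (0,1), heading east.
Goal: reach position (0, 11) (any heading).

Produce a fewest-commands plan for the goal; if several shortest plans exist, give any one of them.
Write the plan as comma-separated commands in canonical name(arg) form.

t0: at (0,1), heading east
[1] after arc(left, 2): at (2,3), heading north
[2] after straight(3): at (2,6), heading north
[3] after straight(3): at (2,9), heading north
[4] after arc(left, 2): at (0,11), heading west
shorter routes all fall short; 4 is best.

arc(left, 2), straight(3), straight(3), arc(left, 2)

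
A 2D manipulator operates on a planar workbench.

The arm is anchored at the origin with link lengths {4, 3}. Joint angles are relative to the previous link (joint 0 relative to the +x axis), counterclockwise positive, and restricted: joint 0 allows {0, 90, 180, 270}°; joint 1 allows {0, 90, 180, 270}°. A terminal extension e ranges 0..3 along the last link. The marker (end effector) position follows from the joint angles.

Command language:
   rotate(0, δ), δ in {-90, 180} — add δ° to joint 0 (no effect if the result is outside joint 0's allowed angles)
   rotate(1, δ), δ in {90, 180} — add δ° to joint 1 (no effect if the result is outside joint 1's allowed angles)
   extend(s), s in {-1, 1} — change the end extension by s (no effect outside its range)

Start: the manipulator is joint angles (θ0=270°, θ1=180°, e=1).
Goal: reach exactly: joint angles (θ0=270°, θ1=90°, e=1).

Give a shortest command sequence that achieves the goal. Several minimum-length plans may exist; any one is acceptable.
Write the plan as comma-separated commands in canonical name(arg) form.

from: joint angles (θ0=270°, θ1=180°, e=1)
1. rotate(1, 90) → joint angles (θ0=270°, θ1=270°, e=1)
2. rotate(1, 180) → joint angles (θ0=270°, θ1=90°, e=1)
shorter routes all fall short; 2 is best.

rotate(1, 90), rotate(1, 180)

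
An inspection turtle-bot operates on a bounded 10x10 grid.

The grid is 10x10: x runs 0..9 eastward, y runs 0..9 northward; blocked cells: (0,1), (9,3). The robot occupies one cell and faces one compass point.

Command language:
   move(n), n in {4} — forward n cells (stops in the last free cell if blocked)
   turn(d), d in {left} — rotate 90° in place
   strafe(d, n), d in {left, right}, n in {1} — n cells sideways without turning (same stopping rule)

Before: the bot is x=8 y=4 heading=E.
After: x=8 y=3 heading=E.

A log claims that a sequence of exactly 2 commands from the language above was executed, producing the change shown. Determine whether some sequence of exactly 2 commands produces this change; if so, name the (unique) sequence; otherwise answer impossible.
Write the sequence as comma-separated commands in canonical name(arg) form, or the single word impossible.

key: order matters: swapping strafe(right, 1) and move(4) lands elsewhere
from: x=8 y=4 heading=E
t=1 strafe(right, 1) ⇒ x=8 y=3 heading=E
t=2 move(4) ⇒ x=8 y=3 heading=E
no other 2-command option fits: unique.

strafe(right, 1), move(4)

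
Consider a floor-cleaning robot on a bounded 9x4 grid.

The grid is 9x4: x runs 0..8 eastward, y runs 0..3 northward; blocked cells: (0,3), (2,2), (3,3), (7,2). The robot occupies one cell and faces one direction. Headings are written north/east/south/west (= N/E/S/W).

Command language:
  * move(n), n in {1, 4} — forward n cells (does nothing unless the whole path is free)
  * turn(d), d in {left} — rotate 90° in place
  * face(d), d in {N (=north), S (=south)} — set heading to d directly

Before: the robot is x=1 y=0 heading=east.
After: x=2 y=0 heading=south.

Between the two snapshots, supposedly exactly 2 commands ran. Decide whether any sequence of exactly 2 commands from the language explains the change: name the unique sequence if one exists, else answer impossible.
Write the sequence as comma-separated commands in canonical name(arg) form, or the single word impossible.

move(1), face(S)

key: position moved to (2,0) AND the heading swung to S — translation plus rotation needed
begin: x=1 y=0 heading=east
[1] after move(1): x=2 y=0 heading=east
[2] after face(S): x=2 y=0 heading=south
all 25 alternatives checked — unique.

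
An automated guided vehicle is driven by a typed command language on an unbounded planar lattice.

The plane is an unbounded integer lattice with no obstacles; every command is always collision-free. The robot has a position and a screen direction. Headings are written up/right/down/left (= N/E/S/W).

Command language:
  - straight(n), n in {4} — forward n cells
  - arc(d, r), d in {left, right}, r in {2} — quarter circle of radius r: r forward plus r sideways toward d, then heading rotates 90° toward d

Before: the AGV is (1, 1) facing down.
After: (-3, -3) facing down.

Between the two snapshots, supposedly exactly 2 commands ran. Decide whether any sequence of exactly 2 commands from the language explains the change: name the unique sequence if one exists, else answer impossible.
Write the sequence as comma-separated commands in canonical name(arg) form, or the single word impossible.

key: still facing S at the end — net rotation zero over 2 steps
begin: (1, 1) facing down
step 1 (arc(right, 2)): (-1, -1) facing left
step 2 (arc(left, 2)): (-3, -3) facing down
no rival 2-sequence matches.

arc(right, 2), arc(left, 2)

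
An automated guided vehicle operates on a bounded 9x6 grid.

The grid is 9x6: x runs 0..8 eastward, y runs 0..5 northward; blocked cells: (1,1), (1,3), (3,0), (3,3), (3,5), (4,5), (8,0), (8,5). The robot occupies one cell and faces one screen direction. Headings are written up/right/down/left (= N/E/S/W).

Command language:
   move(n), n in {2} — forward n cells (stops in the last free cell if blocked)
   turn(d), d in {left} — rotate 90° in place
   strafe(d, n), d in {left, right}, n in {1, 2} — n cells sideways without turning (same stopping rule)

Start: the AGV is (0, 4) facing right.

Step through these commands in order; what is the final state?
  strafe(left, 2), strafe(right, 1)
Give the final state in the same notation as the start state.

begin: (0, 4) facing right
step 1 (strafe(left, 2)): (0, 5) facing right
step 2 (strafe(right, 1)): (0, 4) facing right

(0, 4) facing right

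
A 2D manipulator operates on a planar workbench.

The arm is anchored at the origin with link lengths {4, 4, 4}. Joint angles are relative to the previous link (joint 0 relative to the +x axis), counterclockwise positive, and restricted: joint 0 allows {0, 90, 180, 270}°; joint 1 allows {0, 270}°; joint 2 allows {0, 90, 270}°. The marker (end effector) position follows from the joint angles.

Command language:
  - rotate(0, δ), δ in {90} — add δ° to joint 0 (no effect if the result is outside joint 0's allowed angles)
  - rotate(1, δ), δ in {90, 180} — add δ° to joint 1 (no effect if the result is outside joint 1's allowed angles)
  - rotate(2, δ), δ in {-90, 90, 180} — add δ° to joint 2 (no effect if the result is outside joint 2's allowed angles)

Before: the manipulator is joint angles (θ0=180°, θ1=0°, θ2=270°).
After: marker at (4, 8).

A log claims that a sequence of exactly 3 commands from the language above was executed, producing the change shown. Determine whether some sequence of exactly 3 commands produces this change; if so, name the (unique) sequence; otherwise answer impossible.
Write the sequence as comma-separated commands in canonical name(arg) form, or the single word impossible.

rotate(0, 90), rotate(0, 90), rotate(0, 90)

start: joint angles (θ0=180°, θ1=0°, θ2=270°)
[1] after rotate(0, 90): joint angles (θ0=270°, θ1=0°, θ2=270°)
[2] after rotate(0, 90): joint angles (θ0=0°, θ1=0°, θ2=270°)
[3] after rotate(0, 90): joint angles (θ0=90°, θ1=0°, θ2=270°)
no other 3-command option fits: unique.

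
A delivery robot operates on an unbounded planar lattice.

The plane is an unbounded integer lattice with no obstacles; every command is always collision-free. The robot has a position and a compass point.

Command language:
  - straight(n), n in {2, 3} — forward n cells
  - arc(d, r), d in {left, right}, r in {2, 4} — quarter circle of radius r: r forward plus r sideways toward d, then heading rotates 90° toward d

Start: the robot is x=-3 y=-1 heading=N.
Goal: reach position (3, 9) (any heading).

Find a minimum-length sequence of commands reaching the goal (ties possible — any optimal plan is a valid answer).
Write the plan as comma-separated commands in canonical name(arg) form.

t0: x=-3 y=-1 heading=N
1. arc(right, 4) → x=1 y=3 heading=E
2. arc(left, 4) → x=5 y=7 heading=N
3. arc(left, 2) → x=3 y=9 heading=W
no 2-step plan works, so 3 is optimal.

arc(right, 4), arc(left, 4), arc(left, 2)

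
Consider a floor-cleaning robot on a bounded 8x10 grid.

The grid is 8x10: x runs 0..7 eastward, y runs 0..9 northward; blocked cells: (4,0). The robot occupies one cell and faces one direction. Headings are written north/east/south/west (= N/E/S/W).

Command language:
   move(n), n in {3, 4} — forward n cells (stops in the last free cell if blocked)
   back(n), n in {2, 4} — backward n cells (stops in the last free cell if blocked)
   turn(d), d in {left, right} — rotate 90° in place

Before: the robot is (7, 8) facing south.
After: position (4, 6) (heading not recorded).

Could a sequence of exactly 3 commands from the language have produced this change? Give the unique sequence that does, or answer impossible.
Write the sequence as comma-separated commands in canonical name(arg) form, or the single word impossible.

impossible

every 3-command combo misses the target.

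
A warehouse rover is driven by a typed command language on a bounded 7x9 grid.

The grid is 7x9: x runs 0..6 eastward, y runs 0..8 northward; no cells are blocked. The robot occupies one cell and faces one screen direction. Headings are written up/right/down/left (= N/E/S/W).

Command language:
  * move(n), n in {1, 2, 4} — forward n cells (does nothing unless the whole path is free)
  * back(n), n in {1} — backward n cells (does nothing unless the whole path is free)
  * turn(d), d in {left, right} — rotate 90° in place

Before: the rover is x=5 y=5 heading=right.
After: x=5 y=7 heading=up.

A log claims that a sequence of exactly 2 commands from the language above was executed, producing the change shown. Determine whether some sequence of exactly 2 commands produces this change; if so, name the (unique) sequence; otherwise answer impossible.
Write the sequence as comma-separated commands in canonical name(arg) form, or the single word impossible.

key: running move(2) before turn(left) would end elsewhere — order is forced
from: x=5 y=5 heading=right
[1] after turn(left): x=5 y=5 heading=up
[2] after move(2): x=5 y=7 heading=up
uniquely the one of 36 2-step routes that fits.

turn(left), move(2)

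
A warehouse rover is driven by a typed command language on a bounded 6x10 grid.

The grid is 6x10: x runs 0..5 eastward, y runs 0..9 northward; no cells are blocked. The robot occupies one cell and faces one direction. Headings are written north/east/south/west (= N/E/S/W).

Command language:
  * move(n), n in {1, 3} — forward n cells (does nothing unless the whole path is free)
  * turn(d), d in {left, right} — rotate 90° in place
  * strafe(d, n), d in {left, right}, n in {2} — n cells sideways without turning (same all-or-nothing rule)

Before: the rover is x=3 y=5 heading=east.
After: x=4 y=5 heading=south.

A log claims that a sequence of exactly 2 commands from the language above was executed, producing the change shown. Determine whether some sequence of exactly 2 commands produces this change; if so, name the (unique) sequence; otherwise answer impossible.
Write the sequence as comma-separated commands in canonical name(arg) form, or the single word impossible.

move(1), turn(right)

key: position moved to (4,5) AND the heading swung to S — translation plus rotation needed
t0: x=3 y=5 heading=east
[1] after move(1): x=4 y=5 heading=east
[2] after turn(right): x=4 y=5 heading=south
all 36 alternatives checked — unique.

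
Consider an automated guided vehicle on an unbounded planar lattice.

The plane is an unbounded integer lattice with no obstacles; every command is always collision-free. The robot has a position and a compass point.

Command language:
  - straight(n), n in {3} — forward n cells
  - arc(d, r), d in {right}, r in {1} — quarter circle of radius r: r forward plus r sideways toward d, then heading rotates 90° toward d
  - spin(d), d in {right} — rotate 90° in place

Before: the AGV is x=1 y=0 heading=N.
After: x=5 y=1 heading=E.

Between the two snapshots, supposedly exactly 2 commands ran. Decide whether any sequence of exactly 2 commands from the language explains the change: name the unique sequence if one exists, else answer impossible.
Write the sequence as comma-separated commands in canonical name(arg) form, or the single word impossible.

key: order matters: swapping arc(right, 1) and straight(3) lands elsewhere
initial: x=1 y=0 heading=N
1. arc(right, 1) → x=2 y=1 heading=E
2. straight(3) → x=5 y=1 heading=E
all 9 alternatives checked — unique.

arc(right, 1), straight(3)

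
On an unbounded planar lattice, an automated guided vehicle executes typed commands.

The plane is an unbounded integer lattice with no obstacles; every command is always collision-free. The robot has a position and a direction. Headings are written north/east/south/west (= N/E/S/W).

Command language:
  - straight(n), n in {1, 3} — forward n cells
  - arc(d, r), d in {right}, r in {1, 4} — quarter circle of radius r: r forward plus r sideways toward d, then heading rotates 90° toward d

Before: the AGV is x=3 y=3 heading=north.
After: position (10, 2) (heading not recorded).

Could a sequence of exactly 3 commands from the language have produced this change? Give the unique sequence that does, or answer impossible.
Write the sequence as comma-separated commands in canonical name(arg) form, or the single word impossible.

key: running arc(right, 1) before arc(right, 4) would end elsewhere — order is forced
initial: x=3 y=3 heading=north
1. arc(right, 4) → x=7 y=7 heading=east
2. arc(right, 4) → x=11 y=3 heading=south
3. arc(right, 1) → x=10 y=2 heading=west
all 64 alternatives checked — unique.

arc(right, 4), arc(right, 4), arc(right, 1)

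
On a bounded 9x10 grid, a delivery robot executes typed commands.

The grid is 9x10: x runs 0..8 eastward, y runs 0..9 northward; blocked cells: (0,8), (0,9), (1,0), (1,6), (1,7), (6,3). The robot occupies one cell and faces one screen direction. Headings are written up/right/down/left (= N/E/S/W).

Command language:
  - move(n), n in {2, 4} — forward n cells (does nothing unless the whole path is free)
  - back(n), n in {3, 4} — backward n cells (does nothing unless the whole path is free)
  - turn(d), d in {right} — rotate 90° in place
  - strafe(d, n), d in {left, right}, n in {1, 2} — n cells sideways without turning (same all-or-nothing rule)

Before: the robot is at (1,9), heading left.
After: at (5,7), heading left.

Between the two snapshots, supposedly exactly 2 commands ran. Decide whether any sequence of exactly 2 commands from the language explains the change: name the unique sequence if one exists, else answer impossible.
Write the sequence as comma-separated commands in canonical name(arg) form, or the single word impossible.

back(4), strafe(left, 2)

key: running strafe(left, 2) before back(4) would end elsewhere — order is forced
begin: at (1,9), heading left
1. back(4) → at (5,9), heading left
2. strafe(left, 2) → at (5,7), heading left
uniquely the one of 81 2-step routes that fits.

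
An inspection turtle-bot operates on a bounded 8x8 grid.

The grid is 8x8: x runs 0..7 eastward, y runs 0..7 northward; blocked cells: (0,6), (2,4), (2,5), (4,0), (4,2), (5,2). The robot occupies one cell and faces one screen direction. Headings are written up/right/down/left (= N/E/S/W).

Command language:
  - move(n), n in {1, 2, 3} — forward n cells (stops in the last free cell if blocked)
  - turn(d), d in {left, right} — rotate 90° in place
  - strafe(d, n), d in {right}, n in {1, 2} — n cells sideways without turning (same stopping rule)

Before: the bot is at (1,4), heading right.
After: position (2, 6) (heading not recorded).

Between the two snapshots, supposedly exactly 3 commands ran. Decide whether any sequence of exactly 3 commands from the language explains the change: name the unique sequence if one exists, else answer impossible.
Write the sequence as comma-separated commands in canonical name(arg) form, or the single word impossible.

key: order matters: swapping turn(left) and strafe(right, 1) lands elsewhere
from: at (1,4), heading right
step 1 (turn(left)): at (1,4), heading up
step 2 (move(2)): at (1,6), heading up
step 3 (strafe(right, 1)): at (2,6), heading up
no rival 3-sequence matches.

turn(left), move(2), strafe(right, 1)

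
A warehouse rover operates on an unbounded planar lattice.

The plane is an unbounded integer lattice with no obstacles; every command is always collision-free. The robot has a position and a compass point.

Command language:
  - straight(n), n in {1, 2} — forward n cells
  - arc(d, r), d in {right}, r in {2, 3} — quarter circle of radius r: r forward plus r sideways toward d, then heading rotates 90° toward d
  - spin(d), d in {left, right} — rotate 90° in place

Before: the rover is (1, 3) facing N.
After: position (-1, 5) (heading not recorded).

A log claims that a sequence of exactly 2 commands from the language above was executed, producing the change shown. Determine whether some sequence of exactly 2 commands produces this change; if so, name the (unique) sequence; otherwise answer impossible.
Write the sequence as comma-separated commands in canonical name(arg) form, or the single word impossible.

spin(left), arc(right, 2)

key: order matters: swapping spin(left) and arc(right, 2) lands elsewhere
from: (1, 3) facing N
1. spin(left) → (1, 3) facing W
2. arc(right, 2) → (-1, 5) facing N
no rival 2-sequence matches.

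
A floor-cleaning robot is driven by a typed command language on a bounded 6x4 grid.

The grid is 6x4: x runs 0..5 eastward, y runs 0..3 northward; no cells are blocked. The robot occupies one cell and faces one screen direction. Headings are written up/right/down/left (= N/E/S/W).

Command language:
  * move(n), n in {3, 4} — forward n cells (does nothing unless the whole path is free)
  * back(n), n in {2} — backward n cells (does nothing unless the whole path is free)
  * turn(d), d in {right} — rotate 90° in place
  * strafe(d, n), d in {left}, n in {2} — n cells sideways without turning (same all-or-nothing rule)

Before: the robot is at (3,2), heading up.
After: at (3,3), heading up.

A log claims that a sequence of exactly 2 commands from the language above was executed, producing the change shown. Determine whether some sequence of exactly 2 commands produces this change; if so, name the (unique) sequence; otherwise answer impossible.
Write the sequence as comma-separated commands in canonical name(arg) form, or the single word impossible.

back(2), move(3)

key: order matters: swapping back(2) and move(3) lands elsewhere
begin: at (3,2), heading up
step 1 (back(2)): at (3,0), heading up
step 2 (move(3)): at (3,3), heading up
all 25 alternatives checked — unique.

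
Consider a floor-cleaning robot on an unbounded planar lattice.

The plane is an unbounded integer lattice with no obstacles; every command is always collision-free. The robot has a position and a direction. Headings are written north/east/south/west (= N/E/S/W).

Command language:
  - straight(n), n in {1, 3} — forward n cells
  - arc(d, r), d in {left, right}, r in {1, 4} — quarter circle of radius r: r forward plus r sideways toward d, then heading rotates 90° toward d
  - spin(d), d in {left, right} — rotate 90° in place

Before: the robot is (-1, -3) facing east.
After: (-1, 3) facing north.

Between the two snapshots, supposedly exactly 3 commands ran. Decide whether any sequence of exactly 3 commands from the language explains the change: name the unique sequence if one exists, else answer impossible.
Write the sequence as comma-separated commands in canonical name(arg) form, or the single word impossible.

spin(left), straight(3), straight(3)

key: order matters: swapping spin(left) and straight(3) lands elsewhere
begin: (-1, -3) facing east
step 1 (spin(left)): (-1, -3) facing north
step 2 (straight(3)): (-1, 0) facing north
step 3 (straight(3)): (-1, 3) facing north
no rival 3-sequence matches.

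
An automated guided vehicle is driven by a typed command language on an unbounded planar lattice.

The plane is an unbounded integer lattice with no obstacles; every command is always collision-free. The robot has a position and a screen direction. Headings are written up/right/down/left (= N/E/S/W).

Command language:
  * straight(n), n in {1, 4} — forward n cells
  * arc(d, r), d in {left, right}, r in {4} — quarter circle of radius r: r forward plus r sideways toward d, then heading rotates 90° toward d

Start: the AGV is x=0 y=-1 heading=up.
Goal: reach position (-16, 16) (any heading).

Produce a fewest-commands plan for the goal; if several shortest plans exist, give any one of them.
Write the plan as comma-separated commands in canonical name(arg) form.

arc(left, 4), arc(right, 4), arc(left, 4), arc(right, 4), straight(1)

start: x=0 y=-1 heading=up
1. arc(left, 4) → x=-4 y=3 heading=left
2. arc(right, 4) → x=-8 y=7 heading=up
3. arc(left, 4) → x=-12 y=11 heading=left
4. arc(right, 4) → x=-16 y=15 heading=up
5. straight(1) → x=-16 y=16 heading=up
shorter routes all fall short; 5 is best.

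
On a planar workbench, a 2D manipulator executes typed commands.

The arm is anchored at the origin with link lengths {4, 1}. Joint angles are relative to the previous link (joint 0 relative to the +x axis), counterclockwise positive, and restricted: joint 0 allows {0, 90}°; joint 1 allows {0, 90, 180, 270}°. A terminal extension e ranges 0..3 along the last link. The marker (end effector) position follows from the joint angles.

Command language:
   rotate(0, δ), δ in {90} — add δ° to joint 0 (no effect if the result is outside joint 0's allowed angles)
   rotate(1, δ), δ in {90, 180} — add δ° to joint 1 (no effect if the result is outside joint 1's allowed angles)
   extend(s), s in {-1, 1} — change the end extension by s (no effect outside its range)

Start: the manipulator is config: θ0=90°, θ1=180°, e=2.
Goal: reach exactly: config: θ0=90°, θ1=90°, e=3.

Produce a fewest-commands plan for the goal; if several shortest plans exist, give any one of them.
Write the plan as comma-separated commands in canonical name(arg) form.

initial: config: θ0=90°, θ1=180°, e=2
[1] after rotate(1, 90): config: θ0=90°, θ1=270°, e=2
[2] after rotate(1, 180): config: θ0=90°, θ1=90°, e=2
[3] after extend(1): config: θ0=90°, θ1=90°, e=3
minimal: 3 command(s), checked below 3.

rotate(1, 90), rotate(1, 180), extend(1)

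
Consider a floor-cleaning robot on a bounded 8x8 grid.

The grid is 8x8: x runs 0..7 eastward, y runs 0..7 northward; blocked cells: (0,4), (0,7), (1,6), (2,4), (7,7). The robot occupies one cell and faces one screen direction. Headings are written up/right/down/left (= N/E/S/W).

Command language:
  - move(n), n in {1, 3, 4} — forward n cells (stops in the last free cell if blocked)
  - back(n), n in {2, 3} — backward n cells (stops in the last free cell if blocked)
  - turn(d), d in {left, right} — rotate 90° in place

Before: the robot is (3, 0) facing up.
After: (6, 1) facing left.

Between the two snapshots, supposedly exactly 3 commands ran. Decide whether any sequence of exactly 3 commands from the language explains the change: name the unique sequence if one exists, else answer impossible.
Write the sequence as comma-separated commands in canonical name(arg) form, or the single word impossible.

key: running back(3) before move(1) would end elsewhere — order is forced
t0: (3, 0) facing up
step 1 (move(1)): (3, 1) facing up
step 2 (turn(left)): (3, 1) facing left
step 3 (back(3)): (6, 1) facing left
all 343 alternatives checked — unique.

move(1), turn(left), back(3)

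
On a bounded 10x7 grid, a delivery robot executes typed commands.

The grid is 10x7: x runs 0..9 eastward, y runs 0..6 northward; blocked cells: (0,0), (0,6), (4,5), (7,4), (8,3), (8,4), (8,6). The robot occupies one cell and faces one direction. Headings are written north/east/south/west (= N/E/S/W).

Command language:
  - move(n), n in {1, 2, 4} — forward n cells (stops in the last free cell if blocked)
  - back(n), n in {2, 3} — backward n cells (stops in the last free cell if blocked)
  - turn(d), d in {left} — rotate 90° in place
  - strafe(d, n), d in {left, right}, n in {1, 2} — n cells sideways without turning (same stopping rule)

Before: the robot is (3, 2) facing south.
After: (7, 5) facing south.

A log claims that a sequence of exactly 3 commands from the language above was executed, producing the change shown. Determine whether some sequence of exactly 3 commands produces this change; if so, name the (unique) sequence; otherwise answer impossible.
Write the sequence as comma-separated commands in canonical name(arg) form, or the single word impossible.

key: heading stays S — no command in the sequence turns
from: (3, 2) facing south
1. strafe(left, 2) → (5, 2) facing south
2. back(3) → (5, 5) facing south
3. strafe(left, 2) → (7, 5) facing south
all 1000 alternatives checked — unique.

strafe(left, 2), back(3), strafe(left, 2)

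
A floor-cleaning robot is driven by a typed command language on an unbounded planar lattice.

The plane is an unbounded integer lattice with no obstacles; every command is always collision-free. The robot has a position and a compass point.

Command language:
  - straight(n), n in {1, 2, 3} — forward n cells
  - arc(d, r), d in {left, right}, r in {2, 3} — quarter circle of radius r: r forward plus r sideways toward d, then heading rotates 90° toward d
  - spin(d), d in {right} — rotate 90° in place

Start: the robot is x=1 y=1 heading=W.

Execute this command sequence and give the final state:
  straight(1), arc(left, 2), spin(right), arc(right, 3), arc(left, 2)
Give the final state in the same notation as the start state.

x=-7 y=4 heading=W

initial: x=1 y=1 heading=W
1. straight(1) → x=0 y=1 heading=W
2. arc(left, 2) → x=-2 y=-1 heading=S
3. spin(right) → x=-2 y=-1 heading=W
4. arc(right, 3) → x=-5 y=2 heading=N
5. arc(left, 2) → x=-7 y=4 heading=W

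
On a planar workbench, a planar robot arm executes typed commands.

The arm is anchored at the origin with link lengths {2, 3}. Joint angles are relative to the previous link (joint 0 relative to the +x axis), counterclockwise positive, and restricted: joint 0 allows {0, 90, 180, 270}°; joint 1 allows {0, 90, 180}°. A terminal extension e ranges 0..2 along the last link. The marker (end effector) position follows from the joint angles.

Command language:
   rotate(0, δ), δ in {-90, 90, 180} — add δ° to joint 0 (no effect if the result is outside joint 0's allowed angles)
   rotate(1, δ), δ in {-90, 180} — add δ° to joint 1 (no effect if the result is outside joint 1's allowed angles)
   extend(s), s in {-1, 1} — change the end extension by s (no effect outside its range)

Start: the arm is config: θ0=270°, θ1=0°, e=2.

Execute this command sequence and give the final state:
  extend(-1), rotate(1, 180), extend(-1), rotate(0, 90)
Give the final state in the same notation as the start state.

initial: config: θ0=270°, θ1=0°, e=2
step 1 (extend(-1)): config: θ0=270°, θ1=0°, e=1
step 2 (rotate(1, 180)): config: θ0=270°, θ1=180°, e=1
step 3 (extend(-1)): config: θ0=270°, θ1=180°, e=0
step 4 (rotate(0, 90)): config: θ0=0°, θ1=180°, e=0

config: θ0=0°, θ1=180°, e=0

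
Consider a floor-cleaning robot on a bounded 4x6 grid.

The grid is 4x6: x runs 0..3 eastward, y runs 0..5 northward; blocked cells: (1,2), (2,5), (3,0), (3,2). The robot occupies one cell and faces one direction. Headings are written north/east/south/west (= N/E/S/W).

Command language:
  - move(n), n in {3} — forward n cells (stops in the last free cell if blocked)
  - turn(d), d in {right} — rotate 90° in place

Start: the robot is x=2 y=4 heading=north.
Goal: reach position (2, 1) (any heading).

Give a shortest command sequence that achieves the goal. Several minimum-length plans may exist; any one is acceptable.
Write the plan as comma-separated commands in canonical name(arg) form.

turn(right), turn(right), move(3)

begin: x=2 y=4 heading=north
[1] after turn(right): x=2 y=4 heading=east
[2] after turn(right): x=2 y=4 heading=south
[3] after move(3): x=2 y=1 heading=south
minimal: 3 command(s), checked below 3.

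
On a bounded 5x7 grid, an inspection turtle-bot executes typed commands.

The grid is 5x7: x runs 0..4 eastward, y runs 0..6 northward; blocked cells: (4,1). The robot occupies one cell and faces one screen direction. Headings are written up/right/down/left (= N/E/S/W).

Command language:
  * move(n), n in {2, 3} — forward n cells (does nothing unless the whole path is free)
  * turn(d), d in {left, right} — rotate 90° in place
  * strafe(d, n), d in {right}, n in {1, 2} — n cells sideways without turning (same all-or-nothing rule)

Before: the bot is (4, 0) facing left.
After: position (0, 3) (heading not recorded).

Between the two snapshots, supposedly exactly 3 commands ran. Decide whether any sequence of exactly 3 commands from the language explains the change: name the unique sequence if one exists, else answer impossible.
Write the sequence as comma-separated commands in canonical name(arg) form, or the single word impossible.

all 216 sequences checked — none match.

impossible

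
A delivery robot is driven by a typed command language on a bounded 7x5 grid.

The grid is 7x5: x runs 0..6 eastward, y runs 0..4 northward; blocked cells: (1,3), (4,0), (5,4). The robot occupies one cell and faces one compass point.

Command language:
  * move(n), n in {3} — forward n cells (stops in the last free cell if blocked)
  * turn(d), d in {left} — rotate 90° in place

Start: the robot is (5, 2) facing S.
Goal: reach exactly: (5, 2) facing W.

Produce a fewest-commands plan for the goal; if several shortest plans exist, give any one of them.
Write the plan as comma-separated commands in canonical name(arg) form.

begin: (5, 2) facing S
t=1 turn(left) ⇒ (5, 2) facing E
t=2 turn(left) ⇒ (5, 2) facing N
t=3 turn(left) ⇒ (5, 2) facing W
shorter routes all fall short; 3 is best.

turn(left), turn(left), turn(left)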